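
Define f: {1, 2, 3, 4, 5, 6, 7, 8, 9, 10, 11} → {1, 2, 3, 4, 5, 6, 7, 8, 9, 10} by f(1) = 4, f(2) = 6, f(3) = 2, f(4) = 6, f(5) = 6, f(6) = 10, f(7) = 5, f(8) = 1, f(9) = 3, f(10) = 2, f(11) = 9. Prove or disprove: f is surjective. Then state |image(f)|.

8

No element maps to 7, so f is not surjective.
The image of f is {1, 2, 3, 4, 5, 6, 9, 10}, which has 8 elements.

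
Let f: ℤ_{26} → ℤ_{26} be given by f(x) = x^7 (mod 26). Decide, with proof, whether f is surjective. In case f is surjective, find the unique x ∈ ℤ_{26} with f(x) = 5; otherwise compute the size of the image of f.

Computing x^7 mod 26 for each x (by repeated squaring, reducing mod 26 at every step), the values f(0), f(1), …, f(25) are: 0, 1, 24, 3, 4, 21, 20, 19, 18, 9, 10, 15, 12, 13, 14, 11, 16, 17, 8, 7, 6, 5, 22, 23, 2, 25.
Every element of ℤ_{26} appears exactly once in this list, so f is a bijection, and in particular surjective.
Since f is surjective, we read off the preimage of 5 from the same table: f(21) = 5, so f⁻¹(5) = 21.

21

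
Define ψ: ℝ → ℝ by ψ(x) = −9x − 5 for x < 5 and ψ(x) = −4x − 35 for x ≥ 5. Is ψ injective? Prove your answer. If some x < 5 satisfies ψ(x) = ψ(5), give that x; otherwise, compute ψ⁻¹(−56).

Both pieces are strictly decreasing (slopes −9 and −4), so each is injective on its own interval.
The left piece maps (−∞, 5) onto (−50, ∞); the right piece maps [5, ∞) onto (−∞, −55].
These images are disjoint, so no value is attained by both pieces. Thus ψ is injective.
Because the two images are disjoint, no x < 5 has ψ(x) = ψ(5), so we compute ψ⁻¹(−56): −56 lies in (−∞, −55], so solve −4x − 35 = −56: x = (−56 + 35)/(−4) = 21/4.

21/4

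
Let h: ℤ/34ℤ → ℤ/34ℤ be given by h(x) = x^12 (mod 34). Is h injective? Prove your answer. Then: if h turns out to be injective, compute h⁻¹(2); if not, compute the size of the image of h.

h(3): Repeated squaring mod 34: 3^1 ≡ 3, 3^2 ≡ 3² = 9, 3^4 ≡ 9² = 81 ≡ 13, 3^8 ≡ 13² = 169 ≡ 33. Since 12 = 8 + 4, 3^12 ≡ 33·13: 33·13 = 429 ≡ 21. So 3^12 ≡ 21 (mod 34).
h(5): Repeated squaring mod 34: 5^1 ≡ 5, 5^2 ≡ 5² = 25, 5^4 ≡ 25² = 625 ≡ 13, 5^8 ≡ 13² = 169 ≡ 33. Since 12 = 8 + 4, 5^12 ≡ 33·13: 33·13 = 429 ≡ 21. So 5^12 ≡ 21 (mod 34).
So h(3) = h(5) = 21 while 3 ≠ 5, therefore h is not injective.
Since h is not injective, we determine |image(h)|. Computing x^12 mod 34 for each x (by repeated squaring, reducing mod 34 at every step), the values h(0), h(1), …, h(33) are: 0, 1, 16, 21, 18, 21, 30, 13, 16, 33, 30, 13, 4, 1, 4, 33, 18, 17, 18, 33, 4, 1, 4, 13, 30, 33, 16, 13, 30, 21, 18, 21, 16, 1.
The distinct values are {0, 1, 4, 13, 16, 17, 18, 21, 30, 33}; there are 10 of them.

10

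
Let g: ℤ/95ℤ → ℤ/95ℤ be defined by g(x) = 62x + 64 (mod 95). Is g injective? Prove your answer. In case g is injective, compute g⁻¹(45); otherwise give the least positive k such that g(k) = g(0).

38

If g(x_1) = g(x_2), then 62x_1 ≡ 62x_2 (mod 95). Because gcd(62, 95) = 1, we may cancel 62 to get x_1 ≡ x_2 (mod 95).
Thus g is injective.
We now compute 62⁻¹ mod 95 explicitly. Euclid's algorithm: 95 = 1·62 + 33, 62 = 1·33 + 29, 33 = 1·29 + 4, 29 = 7·4 + 1; back-substituting gives 1 = 23·62 − 15·95, so 62⁻¹ ≡ 23 (mod 95).
Since g is injective, we find g⁻¹(45): we need 62x ≡ 45 − 64 ≡ 76 (mod 95). Using 62⁻¹ = 23: x ≡ 23·76 = 1748 = 18·95 + 38, so x = 38.
Check: g(38) = 62·38 + 64 = 2420 = 25·95 + 45 ≡ 45 (mod 95).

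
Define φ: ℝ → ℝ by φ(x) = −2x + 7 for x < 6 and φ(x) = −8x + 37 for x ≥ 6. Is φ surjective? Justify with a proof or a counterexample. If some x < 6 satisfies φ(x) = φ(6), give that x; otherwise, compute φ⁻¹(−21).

Both pieces are strictly decreasing (slopes −2 and −8), so each is injective on its own interval.
The left piece maps (−∞, 6) onto (−5, ∞); the right piece maps [6, ∞) onto (−∞, −11].
The union (−5, ∞) ∪ (−∞, −11] omits the interval between −5 and −11; in particular −5 has no preimage. So φ is not surjective.
Because the two images are disjoint, no x < 6 has φ(x) = φ(6), so we compute φ⁻¹(−21): −21 lies in (−∞, −11], so solve −8x + 37 = −21: x = (−21 − 37)/(−8) = 29/4.

29/4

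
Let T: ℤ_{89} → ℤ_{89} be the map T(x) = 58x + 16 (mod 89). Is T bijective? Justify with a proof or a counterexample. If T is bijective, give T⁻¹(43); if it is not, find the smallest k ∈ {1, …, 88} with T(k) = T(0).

By definition, T is injective if T(a) = T(b) implies a = b.
If T(a) = T(b), then 58a ≡ 58b (mod 89). Because gcd(58, 89) = 1, we may cancel 58 to get a ≡ b (mod 89).
We now compute 58⁻¹ mod 89 explicitly. Euclid's algorithm: 89 = 1·58 + 31, 58 = 1·31 + 27, 31 = 1·27 + 4, 27 = 6·4 + 3, 4 = 1·3 + 1; back-substituting gives 1 = 66·58 − 43·89, so 58⁻¹ ≡ 66 (mod 89).
Then y ↦ 66(y − 16) is a two-sided inverse to T, so every y ∈ ℤ_{89} has a preimage.
Hence T is bijective.
Since T is bijective, we compute T⁻¹(43): solve 58x + 16 ≡ 43 (mod 89), i.e. 58x ≡ 27 (mod 89).
Multiplying by 58⁻¹ = 66 gives x ≡ 66·27 = 1782 = 20·89 + 2 ≡ 2 (mod 89).
Check: T(2) = 58·2 + 16 = 132 = 1·89 + 43 ≡ 43 (mod 89).

2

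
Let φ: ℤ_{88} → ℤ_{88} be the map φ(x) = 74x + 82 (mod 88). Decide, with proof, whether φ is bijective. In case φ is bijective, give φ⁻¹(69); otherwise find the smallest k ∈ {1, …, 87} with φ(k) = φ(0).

We have gcd(74, 88) = 2 > 1. Taking s = 0 and t = 44: φ(0) = 82 and φ(44) = 74·44 + 82 = 3338 ≡ 82 (mod 88).
So φ(0) = φ(44) while 0 ≠ 44, hence φ is not injective, hence not bijective.
Since φ is not bijective, we find the least positive k with φ(k) = φ(0): this means 74k ≡ 0 (mod 88), i.e. 88 ∣ 74k. Since gcd(74, 88) = 2, dividing through by 2 this holds exactly when 44 ∣ 37k, and as gcd(37, 44) = 1, exactly when 44 ∣ k.
The smallest positive such k is 44.

44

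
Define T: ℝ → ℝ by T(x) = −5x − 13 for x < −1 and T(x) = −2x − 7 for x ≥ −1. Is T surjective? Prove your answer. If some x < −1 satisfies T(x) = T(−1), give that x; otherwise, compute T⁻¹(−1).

-8/5

Both pieces are strictly decreasing (slopes −5 and −2), so each is injective on its own interval.
The left piece maps (−∞, −1) onto (−8, ∞); the right piece maps [−1, ∞) onto (−∞, −5].
The union (−8, ∞) ∪ (−∞, −5] covers ℝ, so T is surjective.
For the follow-up: the images overlap, so an x < −1 with T(x) = T(−1) exists. T(−1) = −5; solving −5x − 13 = −5 for x < −1 gives x = (−5 + 13)/(−5) = −8/5.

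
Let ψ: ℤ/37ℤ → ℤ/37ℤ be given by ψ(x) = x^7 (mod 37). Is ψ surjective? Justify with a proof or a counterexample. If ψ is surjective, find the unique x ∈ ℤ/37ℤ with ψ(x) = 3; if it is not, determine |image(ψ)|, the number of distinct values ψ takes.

30

Since 37 is prime, the nonzero elements of ℤ/37ℤ form a cyclic group of order 36.
As gcd(7, 36) = 1, raising to the 7th power is a bijection on this group: if s^7 ≡ t^7 then (st^{−1})^7 = 1, and the only element of order dividing gcd(7, 36) = 1 is 1, so s = t.
With ψ(0) = 0 this makes ψ injective on all of ℤ/37ℤ, hence bijective (finite equal-size domain and codomain). In particular ψ is surjective.
Since ψ is surjective, we find the preimage of 3. The inverse of x ↦ x^7 on (ℤ/37ℤ)^× is x ↦ x^31, because 7·31 = 217 = 6·36 + 1 ≡ 1 (mod 36) and x^{36} = 1 for x ≠ 0 (Fermat). So ψ⁻¹(3) = 3^31 mod 37.
Repeated squaring mod 37: 3^1 ≡ 3, 3^2 ≡ 3² = 9, 3^4 ≡ 9² = 81 ≡ 7, 3^8 ≡ 7² = 49 ≡ 12, 3^16 ≡ 12² = 144 ≡ 33. Since 31 = 16 + 8 + 4 + 2 + 1, 3^31 ≡ 33·12·7·9·3: 33·12 = 396 ≡ 26, then 26·7 = 182 ≡ 34, then 34·9 = 306 ≡ 10, then 10·3 = 30. So 3^31 ≡ 30 (mod 37).
Hence ψ⁻¹(3) = 30.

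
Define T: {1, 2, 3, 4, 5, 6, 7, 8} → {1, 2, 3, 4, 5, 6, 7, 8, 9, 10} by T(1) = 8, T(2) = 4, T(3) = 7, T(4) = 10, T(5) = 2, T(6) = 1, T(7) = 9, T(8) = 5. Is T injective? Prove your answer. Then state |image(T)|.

8

The values T(1), …, T(8) are 8, 4, 7, 10, 2, 1, 9, 5 — all distinct.
So T(u) = T(v) only when u = v, and T is injective.
The image of T is {1, 2, 4, 5, 7, 8, 9, 10}, which has 8 elements.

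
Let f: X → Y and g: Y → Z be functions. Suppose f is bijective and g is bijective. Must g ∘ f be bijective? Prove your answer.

Injectivity: if g(f(s)) = g(f(t)) then f(s) = f(t) (g injective) so s = t (f injective).
Surjectivity: for c ∈ Z pick b with g(b) = c, then a with f(a) = b; then (g ∘ f)(a) = c.
Hence g ∘ f is bijective.

bijective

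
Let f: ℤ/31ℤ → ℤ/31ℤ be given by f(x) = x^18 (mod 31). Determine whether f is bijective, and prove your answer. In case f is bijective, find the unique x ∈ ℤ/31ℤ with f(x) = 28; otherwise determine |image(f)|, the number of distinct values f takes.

6

f(1) = 1^18 = 1.
f(5): Repeated squaring mod 31: 5^1 ≡ 5, 5^2 ≡ 5² = 25, 5^4 ≡ 25² = 625 ≡ 5, 5^8 ≡ 5² = 25, 5^16 ≡ 25² = 625 ≡ 5. Since 18 = 16 + 2, 5^18 ≡ 5·25: 5·25 = 125 ≡ 1. So 5^18 ≡ 1 (mod 31).
So f(1) = f(5) = 1 while 1 ≠ 5, thus f is not injective, hence not bijective.
Since f is not bijective, we determine |image(f)|. Computing x^18 mod 31 for each x (by repeated squaring, reducing mod 31 at every step), the values f(0), f(1), …, f(30) are: 0, 1, 8, 4, 2, 1, 1, 2, 16, 16, 8, 2, 8, 4, 16, 4, 4, 16, 4, 8, 2, 8, 16, 16, 2, 1, 1, 2, 4, 8, 1.
The distinct values are {0, 1, 2, 4, 8, 16}; there are 6 of them.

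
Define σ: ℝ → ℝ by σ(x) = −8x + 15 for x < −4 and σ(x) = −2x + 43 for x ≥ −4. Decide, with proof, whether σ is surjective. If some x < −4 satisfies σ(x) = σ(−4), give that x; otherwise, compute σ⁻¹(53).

-9/2

Both pieces are strictly decreasing (slopes −8 and −2), so each is injective on its own interval.
The left piece maps (−∞, −4) onto (47, ∞); the right piece maps [−4, ∞) onto (−∞, 51].
The union (47, ∞) ∪ (−∞, 51] covers ℝ, so σ is surjective.
For the follow-up: the images overlap, so an x < −4 with σ(x) = σ(−4) exists. σ(−4) = 51; solving −8x + 15 = 51 for x < −4 gives x = (51 − 15)/(−8) = −9/2.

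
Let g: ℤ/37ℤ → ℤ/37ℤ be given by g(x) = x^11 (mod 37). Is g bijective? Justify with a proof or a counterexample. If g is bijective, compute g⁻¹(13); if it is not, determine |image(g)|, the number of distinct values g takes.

2

Since 37 is prime, the nonzero elements of ℤ/37ℤ form a cyclic group of order 36.
As gcd(11, 36) = 1, raising to the 11th power is a bijection on this group: if a^11 ≡ b^11 then (ab^{−1})^11 = 1, and the only element of order dividing gcd(11, 36) = 1 is 1, so a = b.
With g(0) = 0 this makes g injective on all of ℤ/37ℤ, hence bijective (finite equal-size domain and codomain). In particular g is bijective.
Since g is bijective, we find the preimage of 13. The inverse of x ↦ x^11 on (ℤ/37ℤ)^× is x ↦ x^23, because 11·23 = 253 = 7·36 + 1 ≡ 1 (mod 36) and x^{36} = 1 for x ≠ 0 (Fermat). So g⁻¹(13) = 13^23 mod 37.
Repeated squaring mod 37: 13^1 ≡ 13, 13^2 ≡ 13² = 169 ≡ 21, 13^4 ≡ 21² = 441 ≡ 34, 13^8 ≡ 34² = 1156 ≡ 9, 13^16 ≡ 9² = 81 ≡ 7. Since 23 = 16 + 4 + 2 + 1, 13^23 ≡ 7·34·21·13: 7·34 = 238 ≡ 16, then 16·21 = 336 ≡ 3, then 3·13 = 39 ≡ 2. So 13^23 ≡ 2 (mod 37).
Hence g⁻¹(13) = 2.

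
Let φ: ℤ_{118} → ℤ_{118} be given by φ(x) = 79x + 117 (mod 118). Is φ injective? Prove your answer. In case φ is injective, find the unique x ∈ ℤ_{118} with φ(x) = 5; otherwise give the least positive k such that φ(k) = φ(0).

Recall that injectivity means: for all x_1, x_2 in the domain, φ(x_1) = φ(x_2) implies x_1 = x_2.
Suppose φ(x_1) = φ(x_2) in ℤ_{118}. Then 79x_1 + 117 ≡ 79x_2 + 117 (mod 118), so 79(x_1 − x_2) ≡ 0 (mod 118).
Since gcd(79, 118) = 1, 79 is invertible modulo 118, so x_1 − x_2 ≡ 0 (mod 118), i.e. x_1 = x_2.
Therefore φ is injective.
We now compute 79⁻¹ mod 118 explicitly. Euclid's algorithm: 118 = 1·79 + 39, 79 = 2·39 + 1; back-substituting gives 1 = 3·79 − 2·118, so 79⁻¹ ≡ 3 (mod 118).
Since φ is injective, we compute φ⁻¹(5): solve 79x + 117 ≡ 5 (mod 118), i.e. 79x ≡ 6 (mod 118).
Multiplying by 79⁻¹ = 3 gives x ≡ 3·6 = 18 ≡ 18 (mod 118).
Check: φ(18) = 79·18 + 117 = 1539 = 13·118 + 5 ≡ 5 (mod 118).

18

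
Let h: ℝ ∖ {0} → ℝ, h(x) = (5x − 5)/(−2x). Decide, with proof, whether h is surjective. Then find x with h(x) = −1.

5/3

If h(x) = −5/2, cross-multiplying gives −2(5x − 5) = 5(−2x), which simplifies to 10 = 0 — false.  So −5/2 has no preimage and h is not surjective.
Solving h(x) = −1: cross-multiplying gives 5x − 5 = −1(−2x), which rearranges to 3x = 5, so x = 5/3.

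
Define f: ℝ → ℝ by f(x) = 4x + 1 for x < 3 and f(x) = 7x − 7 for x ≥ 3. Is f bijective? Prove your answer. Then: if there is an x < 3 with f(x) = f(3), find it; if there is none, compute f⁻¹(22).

29/7

Both pieces are strictly increasing (slopes 4 and 7), so each is injective on its own interval.
The left piece maps (−∞, 3) onto (−∞, 13); the right piece maps [3, ∞) onto [14, ∞).
The images leave a gap (13 has no preimage), so f is not surjective, hence not bijective.
Because the two images are disjoint, no x < 3 has f(x) = f(3), so we compute f⁻¹(22): 22 lies in [14, ∞), so solve 7x − 7 = 22: x = (22 + 7)/7 = 29/7.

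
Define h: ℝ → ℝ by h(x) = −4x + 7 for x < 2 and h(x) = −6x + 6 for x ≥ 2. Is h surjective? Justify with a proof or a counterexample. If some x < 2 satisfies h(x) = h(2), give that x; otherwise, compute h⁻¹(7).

Both pieces are strictly decreasing (slopes −4 and −6), so each is injective on its own interval.
The left piece maps (−∞, 2) onto (−1, ∞); the right piece maps [2, ∞) onto (−∞, −6].
The union (−1, ∞) ∪ (−∞, −6] omits the interval between −1 and −6; in particular −1 has no preimage. So h is not surjective.
Because the two images are disjoint, no x < 2 has h(x) = h(2), so we compute h⁻¹(7): 7 lies in (−1, ∞), so solve −4x + 7 = 7: x = (7 − 7)/(−4) = 0.

0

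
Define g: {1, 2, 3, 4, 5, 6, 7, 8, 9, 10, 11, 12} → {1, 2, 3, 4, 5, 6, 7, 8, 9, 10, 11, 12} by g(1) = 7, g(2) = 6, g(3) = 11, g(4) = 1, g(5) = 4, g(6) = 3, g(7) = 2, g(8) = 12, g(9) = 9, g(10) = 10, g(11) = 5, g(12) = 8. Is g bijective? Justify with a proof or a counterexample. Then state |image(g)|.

12

The values 7, 6, 11, 1, 4, 3, 2, 12, 9, 10, 5, 8 are a permutation of {1, 2, 3, 4, 5, 6, 7, 8, 9, 10, 11, 12}: each element appears exactly once.
So g is injective and surjective, hence bijective.
The image of g is {1, 2, 3, 4, 5, 6, 7, 8, 9, 10, 11, 12}, which has 12 elements.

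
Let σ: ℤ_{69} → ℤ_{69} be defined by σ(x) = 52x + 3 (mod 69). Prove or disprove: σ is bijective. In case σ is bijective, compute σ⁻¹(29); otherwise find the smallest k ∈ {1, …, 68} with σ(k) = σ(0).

By definition, injectivity means: for all x_1, x_2 in the domain, σ(x_1) = σ(x_2) implies x_1 = x_2.
Suppose σ(x_1) = σ(x_2) in ℤ_{69}. Then 52x_1 + 3 ≡ 52x_2 + 3 (mod 69), so 52(x_1 − x_2) ≡ 0 (mod 69).
Since gcd(52, 69) = 1, 52 is invertible modulo 69, thus x_1 − x_2 ≡ 0 (mod 69), i.e. x_1 = x_2.
We now compute 52⁻¹ mod 69 explicitly. Euclid's algorithm: 69 = 1·52 + 17, 52 = 3·17 + 1; back-substituting gives 1 = 4·52 − 3·69, so 52⁻¹ ≡ 4 (mod 69).
Then y ↦ 4(y − 3) is a two-sided inverse to σ, so every y ∈ ℤ_{69} has a preimage.
Hence σ is bijective.
Since σ is bijective, we find σ⁻¹(29): we need 52x ≡ 29 − 3 ≡ 26 (mod 69). Using 52⁻¹ = 4: x ≡ 4·26 = 104 = 1·69 + 35, so x = 35.
Check: σ(35) = 52·35 + 3 = 1823 = 26·69 + 29 ≡ 29 (mod 69).

35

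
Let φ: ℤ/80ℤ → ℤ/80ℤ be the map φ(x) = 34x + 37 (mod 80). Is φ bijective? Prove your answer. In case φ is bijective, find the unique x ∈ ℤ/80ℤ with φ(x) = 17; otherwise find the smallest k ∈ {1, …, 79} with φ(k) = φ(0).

We have gcd(34, 80) = 2 > 1. Taking u = 0 and v = 40: φ(0) = 37 and φ(40) = 34·40 + 37 = 1397 ≡ 37 (mod 80).
So φ(0) = φ(40) while 0 ≠ 40, so φ is not injective, hence not bijective.
Since φ is not bijective, we find the least positive k with φ(k) = φ(0): this means 34k ≡ 0 (mod 80), i.e. 80 ∣ 34k. Since gcd(34, 80) = 2, dividing through by 2 this holds exactly when 40 ∣ 17k, and as gcd(17, 40) = 1, exactly when 40 ∣ k.
The smallest positive such k is 40.

40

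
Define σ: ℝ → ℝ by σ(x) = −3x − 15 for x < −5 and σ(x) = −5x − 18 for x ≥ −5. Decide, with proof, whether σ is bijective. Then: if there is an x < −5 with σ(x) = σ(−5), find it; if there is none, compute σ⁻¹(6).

Both pieces are strictly decreasing (slopes −3 and −5), so each is injective on its own interval.
The left piece maps (−∞, −5) onto (0, ∞); the right piece maps [−5, ∞) onto (−∞, 7].
These images overlap. In particular σ(−5) = 7 (right piece), and solving −3x − 15 = 7 on the left piece gives x = −22/3 < −5.
So σ(−22/3) = σ(−5) with −22/3 ≠ −5, and σ is not injective, hence not bijective. This x = −22/3 is the requested value below −5.

-22/3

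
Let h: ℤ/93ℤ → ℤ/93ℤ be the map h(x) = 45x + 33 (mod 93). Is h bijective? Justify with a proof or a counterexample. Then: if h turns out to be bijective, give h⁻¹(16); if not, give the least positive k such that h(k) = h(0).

31

We have gcd(45, 93) = 3 > 1. Taking u = 0 and v = 31: h(0) = 33 and h(31) = 45·31 + 33 = 1428 ≡ 33 (mod 93).
So h(0) = h(31) while 0 ≠ 31, hence h is not injective, hence not bijective.
Since h is not bijective, we find the least positive k with h(k) = h(0): this means 45k ≡ 0 (mod 93), i.e. 93 ∣ 45k. Since gcd(45, 93) = 3, dividing through by 3 this holds exactly when 31 ∣ 15k, and as gcd(15, 31) = 1, exactly when 31 ∣ k.
The smallest positive such k is 31.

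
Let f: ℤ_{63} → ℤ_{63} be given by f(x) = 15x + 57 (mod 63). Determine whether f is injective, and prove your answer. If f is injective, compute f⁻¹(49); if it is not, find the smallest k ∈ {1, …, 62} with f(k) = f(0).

21

By definition, injectivity means: for all u, v in the domain, f(u) = f(v) implies u = v.
We have gcd(15, 63) = 3 > 1. Taking u = 0 and v = 21: f(0) = 57 and f(21) = 15·21 + 57 = 372 ≡ 57 (mod 63).
So f(0) = f(21) while 0 ≠ 21, thus f is not injective.
Since f is not injective, we find the least positive k with f(k) = f(0): this means 15k ≡ 0 (mod 63), i.e. 63 ∣ 15k. Since gcd(15, 63) = 3, dividing through by 3 this holds exactly when 21 ∣ 5k, and as gcd(5, 21) = 1, exactly when 21 ∣ k.
The smallest positive such k is 21.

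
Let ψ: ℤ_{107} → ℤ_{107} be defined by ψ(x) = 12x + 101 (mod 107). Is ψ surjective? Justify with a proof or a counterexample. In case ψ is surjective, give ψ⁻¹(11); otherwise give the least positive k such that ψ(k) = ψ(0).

Since gcd(12, 107) = 1, 12 is invertible modulo 107. Euclid's algorithm: 107 = 8·12 + 11, 12 = 1·11 + 1; back-substituting gives 1 = 9·12 − 1·107, so 12⁻¹ ≡ 9 (mod 107).
For any y ∈ ℤ_{107}, x = 9(y − 101) mod 107 satisfies ψ(x) = 12·9(y − 101) + 101 ≡ y (since 12·9 ≡ 1 mod 107). So every y has a preimage.
So ψ is surjective.
Since ψ is surjective, we compute ψ⁻¹(11): solve 12x + 101 ≡ 11 (mod 107), i.e. 12x ≡ 17 (mod 107).
Multiplying by 12⁻¹ = 9 gives x ≡ 9·17 = 153 = 1·107 + 46 ≡ 46 (mod 107).
Check: ψ(46) = 12·46 + 101 = 653 = 6·107 + 11 ≡ 11 (mod 107).

46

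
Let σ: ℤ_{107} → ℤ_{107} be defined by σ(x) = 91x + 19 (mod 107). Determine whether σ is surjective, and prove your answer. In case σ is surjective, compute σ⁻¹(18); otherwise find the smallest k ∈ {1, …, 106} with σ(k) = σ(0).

Recall that surjectivity means every element of the codomain has a preimage under σ.
Since gcd(91, 107) = 1, 91 is invertible modulo 107. Euclid's algorithm: 107 = 1·91 + 16, 91 = 5·16 + 11, 16 = 1·11 + 5, 11 = 2·5 + 1; back-substituting gives 1 = 20·91 − 17·107, so 91⁻¹ ≡ 20 (mod 107).
Then y ↦ 20(y − 19) is a two-sided inverse to σ, so every y ∈ ℤ_{107} has a preimage.
Hence σ is surjective.
Since σ is surjective, we compute σ⁻¹(18): solve 91x + 19 ≡ 18 (mod 107), i.e. 91x ≡ 106 (mod 107).
Multiplying by 91⁻¹ = 20 gives x ≡ 20·106 = 2120 = 19·107 + 87 ≡ 87 (mod 107).
Check: σ(87) = 91·87 + 19 = 7936 = 74·107 + 18 ≡ 18 (mod 107).

87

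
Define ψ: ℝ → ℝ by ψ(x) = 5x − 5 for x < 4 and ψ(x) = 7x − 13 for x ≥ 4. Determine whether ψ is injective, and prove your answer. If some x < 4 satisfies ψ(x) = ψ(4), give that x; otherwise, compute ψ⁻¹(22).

5

Both pieces are strictly increasing (slopes 5 and 7), so each is injective on its own interval.
The left piece maps (−∞, 4) onto (−∞, 15); the right piece maps [4, ∞) onto [15, ∞).
These images are disjoint, so no value is attained by both pieces. Therefore ψ is injective.
Because the two images are disjoint, no x < 4 has ψ(x) = ψ(4), so we compute ψ⁻¹(22): 22 lies in [15, ∞), so solve 7x − 13 = 22: x = (22 + 13)/7 = 5.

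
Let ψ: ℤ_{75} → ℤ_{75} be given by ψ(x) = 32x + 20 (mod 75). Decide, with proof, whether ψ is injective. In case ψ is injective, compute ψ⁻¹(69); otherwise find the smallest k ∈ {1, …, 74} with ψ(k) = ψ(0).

32

Suppose ψ(x_1) = ψ(x_2) in ℤ_{75}. Then 32x_1 + 20 ≡ 32x_2 + 20 (mod 75), hence 32(x_1 − x_2) ≡ 0 (mod 75).
Since gcd(32, 75) = 1, 32 is invertible modulo 75, hence x_1 − x_2 ≡ 0 (mod 75), i.e. x_1 = x_2.
Hence ψ is injective.
We now compute 32⁻¹ mod 75 explicitly. Euclid's algorithm: 75 = 2·32 + 11, 32 = 2·11 + 10, 11 = 1·10 + 1; back-substituting gives 1 = 68·32 − 29·75, so 32⁻¹ ≡ 68 (mod 75).
Since ψ is injective, we compute ψ⁻¹(69): solve 32x + 20 ≡ 69 (mod 75), i.e. 32x ≡ 49 (mod 75).
Multiplying by 32⁻¹ = 68 gives x ≡ 68·49 = 3332 = 44·75 + 32 ≡ 32 (mod 75).
Check: ψ(32) = 32·32 + 20 = 1044 = 13·75 + 69 ≡ 69 (mod 75).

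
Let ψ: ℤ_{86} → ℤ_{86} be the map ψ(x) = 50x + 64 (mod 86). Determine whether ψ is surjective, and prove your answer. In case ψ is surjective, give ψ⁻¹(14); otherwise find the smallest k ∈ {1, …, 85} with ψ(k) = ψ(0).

43

Since gcd(50, 86) = 2, we have 50x ≡ 0 (mod 2) for all x, so ψ(x) ≡ 0 (mod 2).
But 1 ≢ 0 (mod 2), so 1 ∈ ℤ_{86} has no preimage. Therefore ψ is not surjective.
Since ψ is not surjective, we find the least positive k with ψ(k) = ψ(0): this means 50k ≡ 0 (mod 86), i.e. 86 ∣ 50k. Since gcd(50, 86) = 2, dividing through by 2 this holds exactly when 43 ∣ 25k, and as gcd(25, 43) = 1, exactly when 43 ∣ k.
The smallest positive such k is 43.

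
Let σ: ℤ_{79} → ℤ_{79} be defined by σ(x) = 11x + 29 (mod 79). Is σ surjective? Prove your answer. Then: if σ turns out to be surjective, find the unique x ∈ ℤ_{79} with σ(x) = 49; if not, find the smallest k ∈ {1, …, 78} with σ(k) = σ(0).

9

Since gcd(11, 79) = 1, 11 is invertible modulo 79. Euclid's algorithm: 79 = 7·11 + 2, 11 = 5·2 + 1; back-substituting gives 1 = 36·11 − 5·79, so 11⁻¹ ≡ 36 (mod 79).
For any y ∈ ℤ_{79}, x = 36(y − 29) mod 79 satisfies σ(x) = 11·36(y − 29) + 29 ≡ y (since 11·36 ≡ 1 mod 79). So every y has a preimage.
Thus σ is surjective.
Since σ is surjective, we find σ⁻¹(49): we need 11x ≡ 49 − 29 ≡ 20 (mod 79). Using 11⁻¹ = 36: x ≡ 36·20 = 720 = 9·79 + 9, so x = 9.
Check: σ(9) = 11·9 + 29 = 128 = 1·79 + 49 ≡ 49 (mod 79).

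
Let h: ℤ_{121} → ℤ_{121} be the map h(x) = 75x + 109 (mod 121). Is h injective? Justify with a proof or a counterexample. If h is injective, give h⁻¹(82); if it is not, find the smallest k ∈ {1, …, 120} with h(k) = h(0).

If h(s) = h(t), then 75s ≡ 75t (mod 121). Because gcd(75, 121) = 1, we may cancel 75 to get s ≡ t (mod 121).
Thus h is injective.
We now compute 75⁻¹ mod 121 explicitly. Euclid's algorithm: 121 = 1·75 + 46, 75 = 1·46 + 29, 46 = 1·29 + 17, 29 = 1·17 + 12, 17 = 1·12 + 5, 12 = 2·5 + 2, 5 = 2·2 + 1; back-substituting gives 1 = 71·75 − 44·121, so 75⁻¹ ≡ 71 (mod 121).
Since h is injective, we find h⁻¹(82): we need 75x ≡ 82 − 109 ≡ 94 (mod 121). Using 75⁻¹ = 71: x ≡ 71·94 = 6674 = 55·121 + 19, so x = 19.
Check: h(19) = 75·19 + 109 = 1534 = 12·121 + 82 ≡ 82 (mod 121).

19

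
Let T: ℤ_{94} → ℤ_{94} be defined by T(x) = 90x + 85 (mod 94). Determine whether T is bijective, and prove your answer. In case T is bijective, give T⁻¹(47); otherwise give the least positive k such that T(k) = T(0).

47

By definition, T is injective when T(a) = T(b) forces a = b.
We have gcd(90, 94) = 2 > 1. Taking a = 0 and b = 47: T(0) = 85 and T(47) = 90·47 + 85 = 4315 ≡ 85 (mod 94).
So T(0) = T(47) while 0 ≠ 47, therefore T is not injective, hence not bijective.
Since T is not bijective, we find the least positive k with T(k) = T(0): this means 90k ≡ 0 (mod 94), i.e. 94 ∣ 90k. Since gcd(90, 94) = 2, dividing through by 2 this holds exactly when 47 ∣ 45k, and as gcd(45, 47) = 1, exactly when 47 ∣ k.
The smallest positive such k is 47.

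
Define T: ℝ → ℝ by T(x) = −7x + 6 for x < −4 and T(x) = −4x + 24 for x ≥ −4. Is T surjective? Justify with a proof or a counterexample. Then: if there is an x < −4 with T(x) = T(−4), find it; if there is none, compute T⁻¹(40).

-34/7

Both pieces are strictly decreasing (slopes −7 and −4), so each is injective on its own interval.
The left piece maps (−∞, −4) onto (34, ∞); the right piece maps [−4, ∞) onto (−∞, 40].
The union (34, ∞) ∪ (−∞, 40] covers ℝ, so T is surjective.
For the follow-up: the images overlap, so an x < −4 with T(x) = T(−4) exists. T(−4) = 40; solving −7x + 6 = 40 for x < −4 gives x = (40 − 6)/(−7) = −34/7.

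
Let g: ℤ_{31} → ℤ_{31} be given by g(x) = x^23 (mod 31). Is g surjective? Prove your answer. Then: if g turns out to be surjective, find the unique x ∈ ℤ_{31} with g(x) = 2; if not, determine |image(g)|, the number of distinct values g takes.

4

Since 31 is prime, the nonzero elements of ℤ_{31} form a cyclic group of order 30.
As gcd(23, 30) = 1, raising to the 23rd power is a bijection on this group: if s^23 ≡ t^23 then (st^{−1})^23 = 1, and the only element of order dividing gcd(23, 30) = 1 is 1, so s = t.
With g(0) = 0 this makes g injective on all of ℤ_{31}, hence bijective (finite equal-size domain and codomain). In particular g is surjective.
Since g is surjective, we find the preimage of 2. The inverse of x ↦ x^23 on (ℤ_{31})^× is x ↦ x^17, because 23·17 = 391 = 13·30 + 1 ≡ 1 (mod 30) and x^{30} = 1 for x ≠ 0 (Fermat). So g⁻¹(2) = 2^17 mod 31.
Repeated squaring mod 31: 2^1 ≡ 2, 2^2 ≡ 2² = 4, 2^4 ≡ 4² = 16, 2^8 ≡ 16² = 256 ≡ 8, 2^16 ≡ 8² = 64 ≡ 2. Since 17 = 16 + 1, 2^17 ≡ 2·2: 2·2 = 4. So 2^17 ≡ 4 (mod 31).
Hence g⁻¹(2) = 4.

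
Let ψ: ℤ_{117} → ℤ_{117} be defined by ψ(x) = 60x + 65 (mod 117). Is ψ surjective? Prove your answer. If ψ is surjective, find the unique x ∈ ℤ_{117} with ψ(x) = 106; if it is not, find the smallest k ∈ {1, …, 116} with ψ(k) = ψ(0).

39

By definition, ψ is surjective if every y in the codomain equals ψ(x) for some x in the domain.
Since gcd(60, 117) = 3, we have 60x ≡ 0 (mod 3) for all x, so ψ(x) ≡ 2 (mod 3).
But 0 ≢ 2 (mod 3), so 0 ∈ ℤ_{117} has no preimage. So ψ is not surjective.
Since ψ is not surjective, we find the least positive k with ψ(k) = ψ(0): this means 60k ≡ 0 (mod 117), i.e. 117 ∣ 60k. Since gcd(60, 117) = 3, dividing through by 3 this holds exactly when 39 ∣ 20k, and as gcd(20, 39) = 1, exactly when 39 ∣ k.
The smallest positive such k is 39.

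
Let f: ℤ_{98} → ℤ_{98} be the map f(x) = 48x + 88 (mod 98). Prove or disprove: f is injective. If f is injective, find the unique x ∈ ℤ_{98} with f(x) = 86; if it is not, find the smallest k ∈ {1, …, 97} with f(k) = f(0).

By definition, f is injective when f(u) = f(v) forces u = v.
We have gcd(48, 98) = 2 > 1. Taking u = 0 and v = 49: f(0) = 88 and f(49) = 48·49 + 88 = 2440 ≡ 88 (mod 98).
So f(0) = f(49) while 0 ≠ 49, thus f is not injective.
Since f is not injective, we find the least positive k with f(k) = f(0): this means 48k ≡ 0 (mod 98), i.e. 98 ∣ 48k. Since gcd(48, 98) = 2, dividing through by 2 this holds exactly when 49 ∣ 24k, and as gcd(24, 49) = 1, exactly when 49 ∣ k.
The smallest positive such k is 49.

49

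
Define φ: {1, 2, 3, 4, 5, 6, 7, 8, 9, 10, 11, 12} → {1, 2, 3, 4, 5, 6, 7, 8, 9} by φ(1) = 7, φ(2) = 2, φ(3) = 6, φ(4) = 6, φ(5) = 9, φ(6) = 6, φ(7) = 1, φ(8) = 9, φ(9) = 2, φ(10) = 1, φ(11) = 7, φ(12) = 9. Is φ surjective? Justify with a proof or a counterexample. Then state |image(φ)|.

5

No element maps to 3, so φ is not surjective.
The image of φ is {1, 2, 6, 7, 9}, which has 5 elements.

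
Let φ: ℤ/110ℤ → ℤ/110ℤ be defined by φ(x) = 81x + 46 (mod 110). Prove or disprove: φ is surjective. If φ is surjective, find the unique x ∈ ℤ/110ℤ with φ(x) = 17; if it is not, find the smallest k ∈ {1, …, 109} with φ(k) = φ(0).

1

Recall: φ is surjective if every y in the codomain equals φ(x) for some x in the domain.
Since gcd(81, 110) = 1, 81 is invertible modulo 110. Euclid's algorithm: 110 = 1·81 + 29, 81 = 2·29 + 23, 29 = 1·23 + 6, 23 = 3·6 + 5, 6 = 1·5 + 1; back-substituting gives 1 = 91·81 − 67·110, so 81⁻¹ ≡ 91 (mod 110).
For any y ∈ ℤ/110ℤ, x = 91(y − 46) mod 110 satisfies φ(x) = 81·91(y − 46) + 46 ≡ y (since 81·91 ≡ 1 mod 110). So every y has a preimage.
So φ is surjective.
Since φ is surjective, we find φ⁻¹(17): we need 81x ≡ 17 − 46 ≡ 81 (mod 110). Using 81⁻¹ = 91: x ≡ 91·81 = 7371 = 67·110 + 1, so x = 1.
Check: φ(1) = 81·1 + 46 = 127 = 1·110 + 17 ≡ 17 (mod 110).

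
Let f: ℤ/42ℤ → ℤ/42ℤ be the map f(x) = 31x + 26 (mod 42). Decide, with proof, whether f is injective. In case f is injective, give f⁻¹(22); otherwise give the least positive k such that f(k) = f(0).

8

Suppose f(u) = f(v) in ℤ/42ℤ. Then 31u + 26 ≡ 31v + 26 (mod 42), therefore 31(u − v) ≡ 0 (mod 42).
Since gcd(31, 42) = 1, 31 is invertible modulo 42, so u − v ≡ 0 (mod 42), i.e. u = v.
Therefore f is injective.
We now compute 31⁻¹ mod 42 explicitly. Euclid's algorithm: 42 = 1·31 + 11, 31 = 2·11 + 9, 11 = 1·9 + 2, 9 = 4·2 + 1; back-substituting gives 1 = 19·31 − 14·42, so 31⁻¹ ≡ 19 (mod 42).
Since f is injective, we compute f⁻¹(22): solve 31x + 26 ≡ 22 (mod 42), i.e. 31x ≡ 38 (mod 42).
Multiplying by 31⁻¹ = 19 gives x ≡ 19·38 = 722 = 17·42 + 8 ≡ 8 (mod 42).
Check: f(8) = 31·8 + 26 = 274 = 6·42 + 22 ≡ 22 (mod 42).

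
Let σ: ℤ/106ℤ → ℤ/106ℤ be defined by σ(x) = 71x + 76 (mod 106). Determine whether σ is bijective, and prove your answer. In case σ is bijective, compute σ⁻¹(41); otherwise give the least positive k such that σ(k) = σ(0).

If σ(u) = σ(v), then 71u ≡ 71v (mod 106). Because gcd(71, 106) = 1, we may cancel 71 to get u ≡ v (mod 106).
We now compute 71⁻¹ mod 106 explicitly. Euclid's algorithm: 106 = 1·71 + 35, 71 = 2·35 + 1; back-substituting gives 1 = 3·71 − 2·106, so 71⁻¹ ≡ 3 (mod 106).
Then y ↦ 3(y − 76) is a two-sided inverse to σ, so every y ∈ ℤ/106ℤ has a preimage.
Hence σ is bijective.
Since σ is bijective, we compute σ⁻¹(41): solve 71x + 76 ≡ 41 (mod 106), i.e. 71x ≡ 71 (mod 106).
Multiplying by 71⁻¹ = 3 gives x ≡ 3·71 = 213 = 2·106 + 1 ≡ 1 (mod 106).
Check: σ(1) = 71·1 + 76 = 147 = 1·106 + 41 ≡ 41 (mod 106).

1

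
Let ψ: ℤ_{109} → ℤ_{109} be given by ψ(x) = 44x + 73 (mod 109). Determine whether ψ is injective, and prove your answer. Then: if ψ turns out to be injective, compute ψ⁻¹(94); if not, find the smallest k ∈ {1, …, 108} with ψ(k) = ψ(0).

107

By definition, ψ is injective if ψ(x_1) = ψ(x_2) implies x_1 = x_2.
Suppose ψ(x_1) = ψ(x_2) in ℤ_{109}. Then 44x_1 + 73 ≡ 44x_2 + 73 (mod 109), thus 44(x_1 − x_2) ≡ 0 (mod 109).
Since gcd(44, 109) = 1, 44 is invertible modulo 109, thus x_1 − x_2 ≡ 0 (mod 109), i.e. x_1 = x_2.
Hence ψ is injective.
We now compute 44⁻¹ mod 109 explicitly. Euclid's algorithm: 109 = 2·44 + 21, 44 = 2·21 + 2, 21 = 10·2 + 1; back-substituting gives 1 = 57·44 − 23·109, so 44⁻¹ ≡ 57 (mod 109).
Since ψ is injective, we compute ψ⁻¹(94): solve 44x + 73 ≡ 94 (mod 109), i.e. 44x ≡ 21 (mod 109).
Multiplying by 44⁻¹ = 57 gives x ≡ 57·21 = 1197 = 10·109 + 107 ≡ 107 (mod 109).
Check: ψ(107) = 44·107 + 73 = 4781 = 43·109 + 94 ≡ 94 (mod 109).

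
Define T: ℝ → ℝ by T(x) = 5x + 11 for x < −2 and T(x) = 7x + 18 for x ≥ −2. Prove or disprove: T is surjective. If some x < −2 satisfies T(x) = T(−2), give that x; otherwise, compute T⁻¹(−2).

-13/5

Both pieces are strictly increasing (slopes 5 and 7), so each is injective on its own interval.
The left piece maps (−∞, −2) onto (−∞, 1); the right piece maps [−2, ∞) onto [4, ∞).
The union (−∞, 1) ∪ [4, ∞) omits the interval between 1 and 4; in particular 1 has no preimage. So T is not surjective.
Because the two images are disjoint, no x < −2 has T(x) = T(−2), so we compute T⁻¹(−2): −2 lies in (−∞, 1), so solve 5x + 11 = −2: x = (−2 − 11)/5 = −13/5.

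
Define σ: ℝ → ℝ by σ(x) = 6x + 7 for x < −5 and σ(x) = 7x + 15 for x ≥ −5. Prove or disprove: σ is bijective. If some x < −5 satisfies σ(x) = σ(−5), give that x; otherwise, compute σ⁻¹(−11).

-26/7

Both pieces are strictly increasing (slopes 6 and 7), so each is injective on its own interval.
The left piece maps (−∞, −5) onto (−∞, −23); the right piece maps [−5, ∞) onto [−20, ∞).
The images leave a gap (−23 has no preimage), so σ is not surjective, hence not bijective.
Because the two images are disjoint, no x < −5 has σ(x) = σ(−5), so we compute σ⁻¹(−11): −11 lies in [−20, ∞), so solve 7x + 15 = −11: x = (−11 − 15)/7 = −26/7.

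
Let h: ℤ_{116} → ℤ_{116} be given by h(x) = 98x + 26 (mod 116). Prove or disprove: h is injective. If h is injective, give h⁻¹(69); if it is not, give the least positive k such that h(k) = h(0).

58

We have gcd(98, 116) = 2 > 1. Taking a = 0 and b = 58: h(0) = 26 and h(58) = 98·58 + 26 = 5710 ≡ 26 (mod 116).
So h(0) = h(58) while 0 ≠ 58, thus h is not injective.
Since h is not injective, we find the least positive k with h(k) = h(0): this means 98k ≡ 0 (mod 116), i.e. 116 ∣ 98k. Since gcd(98, 116) = 2, dividing through by 2 this holds exactly when 58 ∣ 49k, and as gcd(49, 58) = 1, exactly when 58 ∣ k.
The smallest positive such k is 58.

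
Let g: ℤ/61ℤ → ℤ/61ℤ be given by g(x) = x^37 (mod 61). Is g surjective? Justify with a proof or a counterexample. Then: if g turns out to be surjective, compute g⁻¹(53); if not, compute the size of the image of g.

Since 61 is prime, the nonzero elements of ℤ/61ℤ form a cyclic group of order 60.
As gcd(37, 60) = 1, raising to the 37th power is a bijection on this group: if s^37 ≡ t^37 then (st^{−1})^37 = 1, and the only element of order dividing gcd(37, 60) = 1 is 1, so s = t.
With g(0) = 0 this makes g injective on all of ℤ/61ℤ, hence bijective (finite equal-size domain and codomain). In particular g is surjective.
Since g is surjective, we find the preimage of 53. The inverse of x ↦ x^37 on (ℤ/61ℤ)^× is x ↦ x^13, because 37·13 = 481 = 8·60 + 1 ≡ 1 (mod 60) and x^{60} = 1 for x ≠ 0 (Fermat). So g⁻¹(53) = 53^13 mod 61.
Repeated squaring mod 61: 53^1 ≡ 53, 53^2 ≡ 53² = 2809 ≡ 3, 53^4 ≡ 3² = 9, 53^8 ≡ 9² = 81 ≡ 20. Since 13 = 8 + 4 + 1, 53^13 ≡ 20·9·53: 20·9 = 180 ≡ 58, then 58·53 = 3074 ≡ 24. So 53^13 ≡ 24 (mod 61).
Hence g⁻¹(53) = 24.

24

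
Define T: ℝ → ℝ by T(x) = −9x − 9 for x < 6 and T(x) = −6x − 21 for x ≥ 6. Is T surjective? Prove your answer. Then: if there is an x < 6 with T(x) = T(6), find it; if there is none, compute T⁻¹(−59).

16/3

Both pieces are strictly decreasing (slopes −9 and −6), so each is injective on its own interval.
The left piece maps (−∞, 6) onto (−63, ∞); the right piece maps [6, ∞) onto (−∞, −57].
The union (−63, ∞) ∪ (−∞, −57] covers ℝ, so T is surjective.
For the follow-up: the images overlap, so an x < 6 with T(x) = T(6) exists. T(6) = −57; solving −9x − 9 = −57 for x < 6 gives x = (−57 + 9)/(−9) = 16/3.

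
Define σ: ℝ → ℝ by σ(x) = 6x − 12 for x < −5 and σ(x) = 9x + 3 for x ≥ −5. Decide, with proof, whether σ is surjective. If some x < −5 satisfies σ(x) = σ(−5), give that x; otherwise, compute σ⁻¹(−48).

-6

Both pieces are strictly increasing (slopes 6 and 9), so each is injective on its own interval.
The left piece maps (−∞, −5) onto (−∞, −42); the right piece maps [−5, ∞) onto [−42, ∞).
These images together cover ℝ, so σ is surjective.
Because the two images are disjoint, no x < −5 has σ(x) = σ(−5), so we compute σ⁻¹(−48): −48 lies in (−∞, −42), so solve 6x − 12 = −48: x = (−48 + 12)/6 = −6.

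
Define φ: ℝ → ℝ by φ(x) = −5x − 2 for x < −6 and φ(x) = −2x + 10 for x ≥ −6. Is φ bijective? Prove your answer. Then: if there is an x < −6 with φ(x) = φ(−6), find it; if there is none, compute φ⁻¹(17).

Both pieces are strictly decreasing (slopes −5 and −2), so each is injective on its own interval.
The left piece maps (−∞, −6) onto (28, ∞); the right piece maps [−6, ∞) onto (−∞, 22].
The images leave a gap (28 has no preimage), so φ is not surjective, hence not bijective.
Because the two images are disjoint, no x < −6 has φ(x) = φ(−6), so we compute φ⁻¹(17): 17 lies in (−∞, 22], so solve −2x + 10 = 17: x = (17 − 10)/(−2) = −7/2.

-7/2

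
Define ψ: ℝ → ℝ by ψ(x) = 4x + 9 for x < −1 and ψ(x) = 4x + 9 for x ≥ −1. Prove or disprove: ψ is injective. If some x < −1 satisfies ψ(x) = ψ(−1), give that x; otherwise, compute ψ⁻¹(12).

Both pieces are strictly increasing (slopes 4 and 4), so each is injective on its own interval.
The left piece maps (−∞, −1) onto (−∞, 5); the right piece maps [−1, ∞) onto [5, ∞).
These images are disjoint, so no value is attained by both pieces. So ψ is injective.
Because the two images are disjoint, no x < −1 has ψ(x) = ψ(−1), so we compute ψ⁻¹(12): 12 lies in [5, ∞), so solve 4x + 9 = 12: x = (12 − 9)/4 = 3/4.

3/4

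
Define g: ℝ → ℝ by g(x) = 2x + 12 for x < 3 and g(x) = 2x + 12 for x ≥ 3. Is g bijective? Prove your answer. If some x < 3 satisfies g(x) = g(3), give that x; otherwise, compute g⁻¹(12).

0

Both pieces are strictly increasing (slopes 2 and 2), so each is injective on its own interval.
The left piece maps (−∞, 3) onto (−∞, 18); the right piece maps [3, ∞) onto [18, ∞).
Since 18 = 18, the images partition ℝ: g is injective and surjective, hence bijective.
Because the two images are disjoint, no x < 3 has g(x) = g(3), so we compute g⁻¹(12): 12 lies in (−∞, 18), so solve 2x + 12 = 12: x = (12 − 12)/2 = 0.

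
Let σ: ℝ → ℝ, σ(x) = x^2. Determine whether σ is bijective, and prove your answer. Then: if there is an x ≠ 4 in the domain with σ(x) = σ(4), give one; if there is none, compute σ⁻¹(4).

-4

σ(4) = 16 = (−4)^2 = σ(−4) (since 2 is even), with 4 ≠ −4. So σ is not injective, hence not bijective.
For the follow-up, such an x exists: taking x = −4 ∈ ℝ gives σ(−4) = 16 = σ(4) with −4 ≠ 4.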